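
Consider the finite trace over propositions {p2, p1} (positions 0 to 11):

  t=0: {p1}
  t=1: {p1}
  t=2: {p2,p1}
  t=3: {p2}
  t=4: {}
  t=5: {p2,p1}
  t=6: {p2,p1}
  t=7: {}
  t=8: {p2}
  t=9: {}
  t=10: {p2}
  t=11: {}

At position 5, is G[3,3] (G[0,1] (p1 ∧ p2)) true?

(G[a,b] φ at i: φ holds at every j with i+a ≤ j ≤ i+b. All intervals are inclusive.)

False

Check G[0,1] (p1 ∧ p2) at every j in [8,8]:
  j=8: fails at 8
Fails at j=8 → formula fails.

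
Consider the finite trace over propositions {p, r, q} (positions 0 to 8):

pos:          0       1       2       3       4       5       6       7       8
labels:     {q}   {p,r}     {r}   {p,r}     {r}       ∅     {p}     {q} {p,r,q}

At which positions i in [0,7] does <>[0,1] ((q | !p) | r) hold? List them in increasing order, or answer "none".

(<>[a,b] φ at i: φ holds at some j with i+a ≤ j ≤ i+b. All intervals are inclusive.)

0, 1, 2, 3, 4, 5, 6, 7

Evaluate at each i in [0,7]:
  i=0: ✓ (witness j=0)
  i=1: ✓ (witness j=1)
  i=2: ✓ (witness j=2)
  i=3: ✓ (witness j=3)
  i=4: ✓ (witness j=4)
  i=5: ✓ (witness j=5)
  i=6: ✓ (witness j=7)
  i=7: ✓ (witness j=7)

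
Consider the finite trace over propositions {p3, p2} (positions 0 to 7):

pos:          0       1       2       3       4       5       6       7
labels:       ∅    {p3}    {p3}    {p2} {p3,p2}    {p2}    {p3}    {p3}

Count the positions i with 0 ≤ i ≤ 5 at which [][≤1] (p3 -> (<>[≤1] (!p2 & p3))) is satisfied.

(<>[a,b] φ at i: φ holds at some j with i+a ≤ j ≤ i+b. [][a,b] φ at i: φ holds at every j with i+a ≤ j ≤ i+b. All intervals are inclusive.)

4

Evaluate at each i in [0,5]:
  i=0: ✓ (all of [0,1])
  i=1: ✓ (all of [1,2])
  i=2: ✓ (all of [2,3])
  i=3: ✗ (fails at j=4)
  i=4: ✗ (fails at j=4)
  i=5: ✓ (all of [5,6])
Positions where it holds: {0, 1, 2, 5} → 4.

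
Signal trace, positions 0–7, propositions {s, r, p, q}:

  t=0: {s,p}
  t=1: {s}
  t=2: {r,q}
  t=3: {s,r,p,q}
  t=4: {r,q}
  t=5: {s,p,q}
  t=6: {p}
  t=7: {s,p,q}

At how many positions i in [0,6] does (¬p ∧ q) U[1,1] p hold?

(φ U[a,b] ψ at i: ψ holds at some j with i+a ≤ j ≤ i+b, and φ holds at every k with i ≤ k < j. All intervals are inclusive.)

Evaluate at each i in [0,6]:
  i=0: ✗ (no rhs in [1,1])
  i=1: ✗ (no rhs in [2,2])
  i=2: ✓ (rhs at j=3; lhs holds on [2,2])
  i=3: ✗ (no rhs in [4,4])
  i=4: ✓ (rhs at j=5; lhs holds on [4,4])
  i=5: ✗ (lhs fails at k=5 before rhs at j=6)
  i=6: ✗ (lhs fails at k=6 before rhs at j=7)
Positions where it holds: {2, 4} → 2.

2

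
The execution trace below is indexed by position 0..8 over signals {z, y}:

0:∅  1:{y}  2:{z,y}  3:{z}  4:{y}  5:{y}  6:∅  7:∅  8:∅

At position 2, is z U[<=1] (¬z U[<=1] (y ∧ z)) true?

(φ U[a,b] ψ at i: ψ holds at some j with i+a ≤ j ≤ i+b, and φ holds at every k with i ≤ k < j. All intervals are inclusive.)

Holds

Need some j in [2,3] with (¬z U[<=1] (y ∧ z)), and z at every k in [2,j-1].
  j=2: (¬z U[<=1] (y ∧ z)) holds; no prefix to check → satisfied.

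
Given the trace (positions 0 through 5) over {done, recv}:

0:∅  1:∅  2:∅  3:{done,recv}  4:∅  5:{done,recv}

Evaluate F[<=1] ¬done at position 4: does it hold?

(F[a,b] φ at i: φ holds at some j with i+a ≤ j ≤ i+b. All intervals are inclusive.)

Check ¬done at each j in [4,5]:
  j=4: true
  j=5: false
Found at j=4 → formula holds.

True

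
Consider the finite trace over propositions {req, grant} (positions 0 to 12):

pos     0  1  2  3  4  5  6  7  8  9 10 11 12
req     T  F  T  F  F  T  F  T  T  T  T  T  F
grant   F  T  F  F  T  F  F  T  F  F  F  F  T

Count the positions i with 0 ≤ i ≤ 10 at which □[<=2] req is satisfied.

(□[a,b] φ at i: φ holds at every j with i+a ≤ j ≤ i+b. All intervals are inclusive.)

Evaluate at each i in [0,10]:
  i=0: ✗ (fails at j=1)
  i=1: ✗ (fails at j=1)
  i=2: ✗ (fails at j=3)
  i=3: ✗ (fails at j=3)
  i=4: ✗ (fails at j=4)
  i=5: ✗ (fails at j=6)
  i=6: ✗ (fails at j=6)
  i=7: ✓ (all of [7,9])
  i=8: ✓ (all of [8,10])
  i=9: ✓ (all of [9,11])
  i=10: ✗ (fails at j=12)
Positions where it holds: {7, 8, 9} → 3.

3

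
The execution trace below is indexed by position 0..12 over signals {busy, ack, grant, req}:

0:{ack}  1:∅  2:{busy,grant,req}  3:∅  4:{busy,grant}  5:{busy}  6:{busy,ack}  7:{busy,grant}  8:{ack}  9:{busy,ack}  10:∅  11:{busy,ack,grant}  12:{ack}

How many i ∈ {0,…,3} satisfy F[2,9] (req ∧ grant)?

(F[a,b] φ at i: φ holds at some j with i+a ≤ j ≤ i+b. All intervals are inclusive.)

Evaluate at each i in [0,3]:
  i=0: ✓ (witness j=2)
  i=1: ✗ (none in [3,10])
  i=2: ✗ (none in [4,11])
  i=3: ✗ (none in [5,12])
Positions where it holds: {0} → 1.

1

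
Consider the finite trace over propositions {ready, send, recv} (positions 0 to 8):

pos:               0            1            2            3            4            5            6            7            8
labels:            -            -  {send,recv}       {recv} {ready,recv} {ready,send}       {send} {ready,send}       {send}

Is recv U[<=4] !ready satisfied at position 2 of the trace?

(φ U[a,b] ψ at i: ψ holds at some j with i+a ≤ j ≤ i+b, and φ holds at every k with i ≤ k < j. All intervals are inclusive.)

Yes

Need some j in [2,6] with !ready, and recv at every k in [2,j-1].
  j=2: !ready holds; no prefix to check → satisfied.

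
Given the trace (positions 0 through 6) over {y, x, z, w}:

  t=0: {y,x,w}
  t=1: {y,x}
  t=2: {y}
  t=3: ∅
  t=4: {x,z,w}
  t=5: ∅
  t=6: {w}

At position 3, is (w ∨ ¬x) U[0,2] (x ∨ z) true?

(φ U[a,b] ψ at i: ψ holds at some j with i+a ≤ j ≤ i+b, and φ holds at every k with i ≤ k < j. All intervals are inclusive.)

Holds

Need some j in [3,5] with (x ∨ z), and (w ∨ ¬x) at every k in [3,j-1].
  j=3: (x ∨ z) false.
  j=4: (x ∨ z) holds; (w ∨ ¬x) holds at every k in [3,3] → satisfied.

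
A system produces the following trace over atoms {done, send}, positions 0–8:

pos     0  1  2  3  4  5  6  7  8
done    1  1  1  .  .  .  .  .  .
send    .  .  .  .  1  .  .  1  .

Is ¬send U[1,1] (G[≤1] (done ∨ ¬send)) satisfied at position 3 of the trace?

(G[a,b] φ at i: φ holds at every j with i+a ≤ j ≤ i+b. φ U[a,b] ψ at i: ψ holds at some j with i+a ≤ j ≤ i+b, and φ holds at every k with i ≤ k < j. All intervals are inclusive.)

Need some j in [4,4] with G[≤1] (done ∨ ¬send), and ¬send at every k in [3,j-1].
  j=4: G[≤1] (done ∨ ¬send) — fails at 4.
No j in the window works → until fails.

Does not hold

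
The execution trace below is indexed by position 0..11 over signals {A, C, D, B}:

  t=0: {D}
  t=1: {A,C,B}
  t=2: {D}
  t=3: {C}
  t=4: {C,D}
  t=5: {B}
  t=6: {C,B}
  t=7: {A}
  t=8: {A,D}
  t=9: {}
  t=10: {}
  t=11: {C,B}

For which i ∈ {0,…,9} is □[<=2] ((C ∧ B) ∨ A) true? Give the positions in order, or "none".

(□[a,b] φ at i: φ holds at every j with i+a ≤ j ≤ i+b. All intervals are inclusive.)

Evaluate at each i in [0,9]:
  i=0: ✗ (fails at j=0)
  i=1: ✗ (fails at j=2)
  i=2: ✗ (fails at j=2)
  i=3: ✗ (fails at j=3)
  i=4: ✗ (fails at j=4)
  i=5: ✗ (fails at j=5)
  i=6: ✓ (all of [6,8])
  i=7: ✗ (fails at j=9)
  i=8: ✗ (fails at j=9)
  i=9: ✗ (fails at j=9)

6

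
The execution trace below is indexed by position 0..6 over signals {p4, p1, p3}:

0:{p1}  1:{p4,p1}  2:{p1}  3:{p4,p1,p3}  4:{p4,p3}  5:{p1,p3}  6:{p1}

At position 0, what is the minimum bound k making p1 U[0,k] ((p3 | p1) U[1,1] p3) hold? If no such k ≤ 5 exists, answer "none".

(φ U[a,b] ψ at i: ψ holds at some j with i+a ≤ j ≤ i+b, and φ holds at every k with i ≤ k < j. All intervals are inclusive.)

Need earliest j ≥ 0 with ((p3 | p1) U[1,1] p3), and p1 at every k in [0,j-1].
  j=0: rhs fails.
  j=1: rhs fails.
  j=2: rhs holds; lhs holds on [0,1]. k = 2.

2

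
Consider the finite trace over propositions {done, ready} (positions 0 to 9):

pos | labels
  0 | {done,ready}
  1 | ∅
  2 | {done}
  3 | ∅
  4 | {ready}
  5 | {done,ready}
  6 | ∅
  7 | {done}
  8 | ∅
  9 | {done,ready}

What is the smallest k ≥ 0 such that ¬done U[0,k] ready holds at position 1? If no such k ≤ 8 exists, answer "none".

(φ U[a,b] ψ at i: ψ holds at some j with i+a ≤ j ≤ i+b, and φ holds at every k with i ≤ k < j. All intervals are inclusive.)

none

Need earliest j ≥ 1 with ready, and ¬done at every k in [1,j-1].
  j=1: rhs fails.
  j=2: rhs fails.
  j=3: rhs fails.
  j=4: rhs holds but lhs fails at k=2.
  j=5: rhs holds but lhs fails at k=2.
  j=6: rhs fails.
  j=7: rhs fails.
  j=8: rhs fails.
  j=9: rhs holds but lhs fails at k=2.
No witness within the range → none.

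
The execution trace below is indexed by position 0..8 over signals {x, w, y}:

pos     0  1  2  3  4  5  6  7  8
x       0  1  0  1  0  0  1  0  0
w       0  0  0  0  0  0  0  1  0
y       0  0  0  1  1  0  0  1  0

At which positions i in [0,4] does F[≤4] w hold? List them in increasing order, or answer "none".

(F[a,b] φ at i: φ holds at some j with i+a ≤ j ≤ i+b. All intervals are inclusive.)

3, 4

Evaluate at each i in [0,4]:
  i=0: ✗ (none in [0,4])
  i=1: ✗ (none in [1,5])
  i=2: ✗ (none in [2,6])
  i=3: ✓ (witness j=7)
  i=4: ✓ (witness j=7)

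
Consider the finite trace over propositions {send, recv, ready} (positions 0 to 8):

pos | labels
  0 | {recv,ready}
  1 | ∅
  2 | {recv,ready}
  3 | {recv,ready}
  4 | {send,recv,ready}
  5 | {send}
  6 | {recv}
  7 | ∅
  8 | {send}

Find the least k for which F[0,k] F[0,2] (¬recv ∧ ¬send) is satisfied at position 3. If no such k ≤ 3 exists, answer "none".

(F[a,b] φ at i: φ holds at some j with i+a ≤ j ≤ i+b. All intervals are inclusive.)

2

Scan j = 3,4,… for F[0,2] (¬recv ∧ ¬send):
  j=3: fails
  j=4: fails
  j=5: holds
First hit at j=5, so smallest k = 5-3 = 2.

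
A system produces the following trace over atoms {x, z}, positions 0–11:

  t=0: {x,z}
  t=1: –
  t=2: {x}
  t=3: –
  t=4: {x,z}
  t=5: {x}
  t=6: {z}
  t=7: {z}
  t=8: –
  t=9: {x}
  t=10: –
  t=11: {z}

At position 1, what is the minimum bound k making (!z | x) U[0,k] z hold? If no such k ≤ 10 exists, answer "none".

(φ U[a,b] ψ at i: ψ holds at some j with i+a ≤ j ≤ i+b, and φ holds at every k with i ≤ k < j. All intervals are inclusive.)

3

Need earliest j ≥ 1 with z, and (!z | x) at every k in [1,j-1].
  j=1: rhs fails.
  j=2: rhs fails.
  j=3: rhs fails.
  j=4: rhs holds; lhs holds on [1,3]. k = 3.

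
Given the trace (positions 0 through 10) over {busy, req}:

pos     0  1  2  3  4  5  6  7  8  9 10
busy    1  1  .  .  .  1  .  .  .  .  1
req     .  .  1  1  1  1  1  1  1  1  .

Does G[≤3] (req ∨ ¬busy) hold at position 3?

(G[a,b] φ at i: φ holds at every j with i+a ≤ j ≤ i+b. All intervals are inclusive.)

Holds

Check (req ∨ ¬busy) at every j in [3,6]:
  j=3: true
  j=4: true
  j=5: true
  j=6: true
All positions satisfy it → formula holds.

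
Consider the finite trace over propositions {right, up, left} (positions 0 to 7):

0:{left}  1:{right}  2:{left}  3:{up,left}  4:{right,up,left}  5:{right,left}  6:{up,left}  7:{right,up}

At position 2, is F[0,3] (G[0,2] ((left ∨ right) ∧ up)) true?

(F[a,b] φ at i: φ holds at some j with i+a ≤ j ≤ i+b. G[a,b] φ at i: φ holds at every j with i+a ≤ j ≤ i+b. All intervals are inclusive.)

Check G[0,2] ((left ∨ right) ∧ up) at each j in [2,5]:
  j=2: fails at 2
  j=3: fails at 5
  j=4: fails at 5
  j=5: fails at 5
No position in the window satisfies it → formula fails.

Does not hold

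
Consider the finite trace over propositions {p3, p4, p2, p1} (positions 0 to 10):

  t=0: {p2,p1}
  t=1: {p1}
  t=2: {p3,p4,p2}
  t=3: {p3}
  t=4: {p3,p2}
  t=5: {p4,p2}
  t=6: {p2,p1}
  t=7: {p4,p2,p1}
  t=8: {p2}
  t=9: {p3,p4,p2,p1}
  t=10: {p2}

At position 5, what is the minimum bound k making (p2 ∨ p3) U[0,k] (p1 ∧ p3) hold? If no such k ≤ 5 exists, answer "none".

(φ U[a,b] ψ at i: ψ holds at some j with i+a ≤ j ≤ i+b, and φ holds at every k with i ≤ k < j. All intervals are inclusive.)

4

Need earliest j ≥ 5 with (p1 ∧ p3), and (p2 ∨ p3) at every k in [5,j-1].
  j=5: rhs fails.
  j=6: rhs fails.
  j=7: rhs fails.
  j=8: rhs fails.
  j=9: rhs holds; lhs holds on [5,8]. k = 4.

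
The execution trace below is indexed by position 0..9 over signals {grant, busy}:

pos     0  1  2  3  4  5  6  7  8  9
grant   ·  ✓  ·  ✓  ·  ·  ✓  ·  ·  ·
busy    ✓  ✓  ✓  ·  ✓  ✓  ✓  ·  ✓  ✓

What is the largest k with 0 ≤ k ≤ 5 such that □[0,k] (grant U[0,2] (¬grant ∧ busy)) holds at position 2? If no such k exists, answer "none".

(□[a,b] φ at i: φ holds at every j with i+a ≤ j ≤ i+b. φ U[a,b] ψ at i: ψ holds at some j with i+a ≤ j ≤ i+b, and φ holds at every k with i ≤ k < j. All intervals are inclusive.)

(grant U[0,2] (¬grant ∧ busy)) must hold from j=2 onward; find where it first fails.
  j=2: holds
  j=3: holds
  j=4: holds
  j=5: holds
  j=6: fails
Holds on [2,5], so largest k = 3.

3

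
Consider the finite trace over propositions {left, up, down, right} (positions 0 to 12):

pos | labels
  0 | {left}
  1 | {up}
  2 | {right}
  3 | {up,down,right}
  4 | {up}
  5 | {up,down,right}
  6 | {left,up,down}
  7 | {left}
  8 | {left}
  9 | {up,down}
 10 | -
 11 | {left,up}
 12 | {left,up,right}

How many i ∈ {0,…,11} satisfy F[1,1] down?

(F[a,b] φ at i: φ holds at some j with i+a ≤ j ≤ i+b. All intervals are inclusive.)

4

Evaluate at each i in [0,11]:
  i=0: ✗ (none in [1,1])
  i=1: ✗ (none in [2,2])
  i=2: ✓ (witness j=3)
  i=3: ✗ (none in [4,4])
  i=4: ✓ (witness j=5)
  i=5: ✓ (witness j=6)
  i=6: ✗ (none in [7,7])
  i=7: ✗ (none in [8,8])
  i=8: ✓ (witness j=9)
  i=9: ✗ (none in [10,10])
  i=10: ✗ (none in [11,11])
  i=11: ✗ (none in [12,12])
Positions where it holds: {2, 4, 5, 8} → 4.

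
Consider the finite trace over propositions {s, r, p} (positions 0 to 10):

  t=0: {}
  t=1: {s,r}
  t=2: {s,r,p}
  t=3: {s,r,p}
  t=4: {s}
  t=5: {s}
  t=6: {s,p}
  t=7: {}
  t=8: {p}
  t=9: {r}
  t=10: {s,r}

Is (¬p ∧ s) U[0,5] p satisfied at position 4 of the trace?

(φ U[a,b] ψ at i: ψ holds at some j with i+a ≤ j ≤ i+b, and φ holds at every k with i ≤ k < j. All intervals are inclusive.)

Holds

Need some j in [4,9] with p, and (¬p ∧ s) at every k in [4,j-1].
  j=4: p false.
  j=5: p false.
  j=6: p holds; (¬p ∧ s) holds at every k in [4,5] → satisfied.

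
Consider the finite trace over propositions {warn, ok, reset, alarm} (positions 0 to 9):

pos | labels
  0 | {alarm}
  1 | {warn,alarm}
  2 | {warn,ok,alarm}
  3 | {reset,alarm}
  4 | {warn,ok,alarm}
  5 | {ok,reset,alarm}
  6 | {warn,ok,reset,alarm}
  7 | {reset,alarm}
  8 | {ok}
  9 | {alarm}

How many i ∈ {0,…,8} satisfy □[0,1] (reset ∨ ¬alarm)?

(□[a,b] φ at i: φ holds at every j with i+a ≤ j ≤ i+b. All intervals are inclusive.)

3

Evaluate at each i in [0,8]:
  i=0: ✗ (fails at j=0)
  i=1: ✗ (fails at j=1)
  i=2: ✗ (fails at j=2)
  i=3: ✗ (fails at j=4)
  i=4: ✗ (fails at j=4)
  i=5: ✓ (all of [5,6])
  i=6: ✓ (all of [6,7])
  i=7: ✓ (all of [7,8])
  i=8: ✗ (fails at j=9)
Positions where it holds: {5, 6, 7} → 3.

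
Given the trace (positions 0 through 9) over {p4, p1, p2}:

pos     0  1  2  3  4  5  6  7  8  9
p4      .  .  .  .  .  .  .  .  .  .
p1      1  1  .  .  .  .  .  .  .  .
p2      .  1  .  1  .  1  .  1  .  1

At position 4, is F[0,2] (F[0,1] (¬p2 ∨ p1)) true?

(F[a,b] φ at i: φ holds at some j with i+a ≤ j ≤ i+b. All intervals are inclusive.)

Check F[0,1] (¬p2 ∨ p1) at each j in [4,6]:
  j=4: holds (witness at 4)
  j=5: holds (witness at 6)
  j=6: holds (witness at 6)
Found at j=4 → formula holds.

True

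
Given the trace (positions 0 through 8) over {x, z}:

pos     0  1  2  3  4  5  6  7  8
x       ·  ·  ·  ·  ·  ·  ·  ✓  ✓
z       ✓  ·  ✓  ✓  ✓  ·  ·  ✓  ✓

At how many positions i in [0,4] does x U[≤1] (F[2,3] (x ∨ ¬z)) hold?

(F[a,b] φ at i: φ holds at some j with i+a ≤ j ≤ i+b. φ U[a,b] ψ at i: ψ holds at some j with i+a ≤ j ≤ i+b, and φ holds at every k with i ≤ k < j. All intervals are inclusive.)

3

Evaluate at each i in [0,4]:
  i=0: ✗ (no rhs in [0,1])
  i=1: ✗ (lhs fails at k=1 before rhs at j=2)
  i=2: ✓ (rhs at j=2)
  i=3: ✓ (rhs at j=3)
  i=4: ✓ (rhs at j=4)
Positions where it holds: {2, 3, 4} → 3.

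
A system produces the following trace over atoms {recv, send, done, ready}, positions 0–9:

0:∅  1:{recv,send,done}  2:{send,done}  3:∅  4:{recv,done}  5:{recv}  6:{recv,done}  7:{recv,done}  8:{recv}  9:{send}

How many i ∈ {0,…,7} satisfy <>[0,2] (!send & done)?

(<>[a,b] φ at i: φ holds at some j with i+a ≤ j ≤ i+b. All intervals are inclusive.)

6

Evaluate at each i in [0,7]:
  i=0: ✗ (none in [0,2])
  i=1: ✗ (none in [1,3])
  i=2: ✓ (witness j=4)
  i=3: ✓ (witness j=4)
  i=4: ✓ (witness j=4)
  i=5: ✓ (witness j=6)
  i=6: ✓ (witness j=6)
  i=7: ✓ (witness j=7)
Positions where it holds: {2, 3, 4, 5, 6, 7} → 6.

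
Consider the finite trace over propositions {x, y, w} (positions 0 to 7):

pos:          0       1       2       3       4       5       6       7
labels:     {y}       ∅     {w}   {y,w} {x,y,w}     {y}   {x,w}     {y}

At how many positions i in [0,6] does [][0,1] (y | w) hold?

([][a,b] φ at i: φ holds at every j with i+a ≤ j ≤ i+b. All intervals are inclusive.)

Evaluate at each i in [0,6]:
  i=0: ✗ (fails at j=1)
  i=1: ✗ (fails at j=1)
  i=2: ✓ (all of [2,3])
  i=3: ✓ (all of [3,4])
  i=4: ✓ (all of [4,5])
  i=5: ✓ (all of [5,6])
  i=6: ✓ (all of [6,7])
Positions where it holds: {2, 3, 4, 5, 6} → 5.

5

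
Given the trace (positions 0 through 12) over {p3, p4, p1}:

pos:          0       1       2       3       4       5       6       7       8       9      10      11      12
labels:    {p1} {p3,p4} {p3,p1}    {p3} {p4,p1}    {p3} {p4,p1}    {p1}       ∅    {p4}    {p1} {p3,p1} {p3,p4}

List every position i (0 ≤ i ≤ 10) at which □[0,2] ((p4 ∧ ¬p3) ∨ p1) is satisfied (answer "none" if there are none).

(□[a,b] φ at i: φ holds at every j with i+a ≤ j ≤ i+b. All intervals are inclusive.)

Evaluate at each i in [0,10]:
  i=0: ✗ (fails at j=1)
  i=1: ✗ (fails at j=1)
  i=2: ✗ (fails at j=3)
  i=3: ✗ (fails at j=3)
  i=4: ✗ (fails at j=5)
  i=5: ✗ (fails at j=5)
  i=6: ✗ (fails at j=8)
  i=7: ✗ (fails at j=8)
  i=8: ✗ (fails at j=8)
  i=9: ✓ (all of [9,11])
  i=10: ✗ (fails at j=12)

9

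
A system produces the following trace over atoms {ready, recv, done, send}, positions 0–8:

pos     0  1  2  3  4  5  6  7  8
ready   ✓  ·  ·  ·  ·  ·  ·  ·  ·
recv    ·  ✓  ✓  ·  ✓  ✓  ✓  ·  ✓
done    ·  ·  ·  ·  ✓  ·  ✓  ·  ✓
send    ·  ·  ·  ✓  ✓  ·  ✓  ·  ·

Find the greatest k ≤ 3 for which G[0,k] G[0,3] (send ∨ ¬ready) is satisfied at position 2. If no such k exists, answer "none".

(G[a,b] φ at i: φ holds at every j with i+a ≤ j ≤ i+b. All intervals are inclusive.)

3

G[0,3] (send ∨ ¬ready) must hold from j=2 onward; find where it first fails.
  j=2: holds
  j=3: holds
  j=4: holds
  j=5: holds
Holds through j=5; largest k = 3.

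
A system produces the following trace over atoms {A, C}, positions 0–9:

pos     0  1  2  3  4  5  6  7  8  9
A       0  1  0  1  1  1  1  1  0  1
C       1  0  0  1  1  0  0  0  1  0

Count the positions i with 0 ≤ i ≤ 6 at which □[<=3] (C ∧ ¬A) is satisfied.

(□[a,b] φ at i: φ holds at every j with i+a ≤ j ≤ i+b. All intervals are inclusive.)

0

Evaluate at each i in [0,6]:
  i=0: ✗ (fails at j=1)
  i=1: ✗ (fails at j=1)
  i=2: ✗ (fails at j=2)
  i=3: ✗ (fails at j=3)
  i=4: ✗ (fails at j=4)
  i=5: ✗ (fails at j=5)
  i=6: ✗ (fails at j=6)
Positions where it holds: {} → 0.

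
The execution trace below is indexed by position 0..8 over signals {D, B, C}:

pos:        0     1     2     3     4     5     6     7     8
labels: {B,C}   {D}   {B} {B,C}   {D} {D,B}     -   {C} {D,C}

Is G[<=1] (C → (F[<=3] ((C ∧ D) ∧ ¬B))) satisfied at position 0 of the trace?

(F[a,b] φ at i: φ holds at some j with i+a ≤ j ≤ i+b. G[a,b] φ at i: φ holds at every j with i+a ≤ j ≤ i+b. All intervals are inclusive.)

Does not hold

Check (C → (F[<=3] ((C ∧ D) ∧ ¬B))) at every j in [0,1]:
  j=0: antecedent true; consequent fails (none in [0,3]) → ✗
  j=1: antecedent false → ✓
Fails at j=0 → formula fails.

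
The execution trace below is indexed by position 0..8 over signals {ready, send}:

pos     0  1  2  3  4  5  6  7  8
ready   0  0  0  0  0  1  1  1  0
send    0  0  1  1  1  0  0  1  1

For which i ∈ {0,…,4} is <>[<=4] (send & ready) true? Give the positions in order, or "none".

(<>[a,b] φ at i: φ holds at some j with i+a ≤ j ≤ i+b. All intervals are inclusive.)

3, 4

Evaluate at each i in [0,4]:
  i=0: ✗ (none in [0,4])
  i=1: ✗ (none in [1,5])
  i=2: ✗ (none in [2,6])
  i=3: ✓ (witness j=7)
  i=4: ✓ (witness j=7)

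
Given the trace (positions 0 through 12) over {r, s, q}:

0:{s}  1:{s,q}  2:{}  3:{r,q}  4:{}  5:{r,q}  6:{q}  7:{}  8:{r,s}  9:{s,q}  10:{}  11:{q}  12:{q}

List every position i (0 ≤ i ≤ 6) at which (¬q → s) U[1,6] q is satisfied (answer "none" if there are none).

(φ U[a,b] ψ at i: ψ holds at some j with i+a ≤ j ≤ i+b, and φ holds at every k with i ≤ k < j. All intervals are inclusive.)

0, 5

Evaluate at each i in [0,6]:
  i=0: ✓ (rhs at j=1; lhs holds on [0,0])
  i=1: ✗ (lhs fails at k=2 before rhs at j=3)
  i=2: ✗ (lhs fails at k=2 before rhs at j=3)
  i=3: ✗ (lhs fails at k=4 before rhs at j=5)
  i=4: ✗ (lhs fails at k=4 before rhs at j=5)
  i=5: ✓ (rhs at j=6; lhs holds on [5,5])
  i=6: ✗ (lhs fails at k=7 before rhs at j=9)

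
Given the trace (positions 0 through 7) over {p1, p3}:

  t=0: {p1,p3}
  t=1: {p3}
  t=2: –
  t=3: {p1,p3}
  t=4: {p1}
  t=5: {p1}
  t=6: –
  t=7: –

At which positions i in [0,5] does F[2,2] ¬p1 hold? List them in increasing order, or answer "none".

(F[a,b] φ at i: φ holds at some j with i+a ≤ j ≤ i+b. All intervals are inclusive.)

Evaluate at each i in [0,5]:
  i=0: ✓ (witness j=2)
  i=1: ✗ (none in [3,3])
  i=2: ✗ (none in [4,4])
  i=3: ✗ (none in [5,5])
  i=4: ✓ (witness j=6)
  i=5: ✓ (witness j=7)

0, 4, 5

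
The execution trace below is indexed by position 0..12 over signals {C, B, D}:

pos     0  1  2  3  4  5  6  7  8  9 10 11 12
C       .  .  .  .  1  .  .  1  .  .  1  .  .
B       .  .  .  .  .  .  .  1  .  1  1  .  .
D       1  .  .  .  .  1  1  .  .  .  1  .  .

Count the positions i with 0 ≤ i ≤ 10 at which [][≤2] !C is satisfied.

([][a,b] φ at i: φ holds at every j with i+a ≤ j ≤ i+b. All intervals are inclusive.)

2

Evaluate at each i in [0,10]:
  i=0: ✓ (all of [0,2])
  i=1: ✓ (all of [1,3])
  i=2: ✗ (fails at j=4)
  i=3: ✗ (fails at j=4)
  i=4: ✗ (fails at j=4)
  i=5: ✗ (fails at j=7)
  i=6: ✗ (fails at j=7)
  i=7: ✗ (fails at j=7)
  i=8: ✗ (fails at j=10)
  i=9: ✗ (fails at j=10)
  i=10: ✗ (fails at j=10)
Positions where it holds: {0, 1} → 2.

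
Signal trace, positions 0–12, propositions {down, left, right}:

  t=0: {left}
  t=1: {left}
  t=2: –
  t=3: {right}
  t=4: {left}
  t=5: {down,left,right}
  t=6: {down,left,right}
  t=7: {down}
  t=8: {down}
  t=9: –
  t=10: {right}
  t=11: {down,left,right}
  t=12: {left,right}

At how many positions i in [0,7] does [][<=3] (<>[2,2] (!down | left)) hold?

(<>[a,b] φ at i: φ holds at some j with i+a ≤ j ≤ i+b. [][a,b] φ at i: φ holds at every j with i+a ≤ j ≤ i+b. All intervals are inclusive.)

Evaluate at each i in [0,7]:
  i=0: ✓ (all of [0,3])
  i=1: ✓ (all of [1,4])
  i=2: ✗ (fails at j=5)
  i=3: ✗ (fails at j=5)
  i=4: ✗ (fails at j=5)
  i=5: ✗ (fails at j=5)
  i=6: ✗ (fails at j=6)
  i=7: ✓ (all of [7,10])
Positions where it holds: {0, 1, 7} → 3.

3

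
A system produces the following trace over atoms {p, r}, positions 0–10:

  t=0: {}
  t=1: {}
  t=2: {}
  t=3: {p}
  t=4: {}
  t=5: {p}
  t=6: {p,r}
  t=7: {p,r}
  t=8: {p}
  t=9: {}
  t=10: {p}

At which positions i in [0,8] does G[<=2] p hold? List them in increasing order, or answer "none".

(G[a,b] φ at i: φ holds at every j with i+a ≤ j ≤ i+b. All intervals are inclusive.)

Evaluate at each i in [0,8]:
  i=0: ✗ (fails at j=0)
  i=1: ✗ (fails at j=1)
  i=2: ✗ (fails at j=2)
  i=3: ✗ (fails at j=4)
  i=4: ✗ (fails at j=4)
  i=5: ✓ (all of [5,7])
  i=6: ✓ (all of [6,8])
  i=7: ✗ (fails at j=9)
  i=8: ✗ (fails at j=9)

5, 6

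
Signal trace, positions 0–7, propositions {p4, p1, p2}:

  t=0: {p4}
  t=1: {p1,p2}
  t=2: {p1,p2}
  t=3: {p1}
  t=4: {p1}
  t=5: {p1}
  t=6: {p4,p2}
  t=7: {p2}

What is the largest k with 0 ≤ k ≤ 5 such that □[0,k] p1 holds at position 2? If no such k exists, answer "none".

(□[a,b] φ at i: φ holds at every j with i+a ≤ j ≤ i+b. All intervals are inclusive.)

p1 must hold from j=2 onward; find where it first fails.
  j=2: holds
  j=3: holds
  j=4: holds
  j=5: holds
  j=6: fails
Holds on [2,5], so largest k = 3.

3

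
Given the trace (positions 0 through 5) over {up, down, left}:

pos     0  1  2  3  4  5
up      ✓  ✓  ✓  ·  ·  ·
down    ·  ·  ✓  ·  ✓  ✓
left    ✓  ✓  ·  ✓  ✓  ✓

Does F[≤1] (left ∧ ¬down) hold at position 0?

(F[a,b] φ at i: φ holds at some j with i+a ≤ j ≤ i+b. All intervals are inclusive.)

True

Check (left ∧ ¬down) at each j in [0,1]:
  j=0: true
  j=1: true
Found at j=0 → formula holds.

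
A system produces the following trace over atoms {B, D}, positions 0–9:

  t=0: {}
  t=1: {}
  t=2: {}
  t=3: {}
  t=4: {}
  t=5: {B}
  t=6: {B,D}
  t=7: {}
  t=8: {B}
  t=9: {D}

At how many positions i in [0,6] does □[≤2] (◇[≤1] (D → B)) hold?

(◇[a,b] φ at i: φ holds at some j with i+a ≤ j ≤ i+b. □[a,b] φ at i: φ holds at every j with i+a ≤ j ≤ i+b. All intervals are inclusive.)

Evaluate at each i in [0,6]:
  i=0: ✓ (all of [0,2])
  i=1: ✓ (all of [1,3])
  i=2: ✓ (all of [2,4])
  i=3: ✓ (all of [3,5])
  i=4: ✓ (all of [4,6])
  i=5: ✓ (all of [5,7])
  i=6: ✓ (all of [6,8])
Positions where it holds: {0, 1, 2, 3, 4, 5, 6} → 7.

7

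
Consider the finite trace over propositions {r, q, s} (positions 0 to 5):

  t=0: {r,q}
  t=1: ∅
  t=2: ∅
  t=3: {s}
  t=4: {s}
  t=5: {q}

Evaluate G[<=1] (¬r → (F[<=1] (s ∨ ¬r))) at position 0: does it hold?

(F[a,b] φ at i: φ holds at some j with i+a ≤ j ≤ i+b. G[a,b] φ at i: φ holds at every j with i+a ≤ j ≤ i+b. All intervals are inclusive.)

Yes

Check (¬r → (F[<=1] (s ∨ ¬r))) at every j in [0,1]:
  j=0: antecedent false → ✓
  j=1: antecedent true; consequent holds (witness at 1) → ✓
All positions satisfy it → formula holds.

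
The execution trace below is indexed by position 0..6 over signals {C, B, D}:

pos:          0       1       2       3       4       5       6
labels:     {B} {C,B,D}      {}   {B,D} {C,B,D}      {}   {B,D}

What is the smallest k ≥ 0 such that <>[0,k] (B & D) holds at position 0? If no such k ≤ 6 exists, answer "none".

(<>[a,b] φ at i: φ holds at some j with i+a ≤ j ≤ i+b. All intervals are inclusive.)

Scan j = 0,1,… for (B & D):
  j=0: fails
  j=1: holds
First hit at j=1, so smallest k = 1-0 = 1.

1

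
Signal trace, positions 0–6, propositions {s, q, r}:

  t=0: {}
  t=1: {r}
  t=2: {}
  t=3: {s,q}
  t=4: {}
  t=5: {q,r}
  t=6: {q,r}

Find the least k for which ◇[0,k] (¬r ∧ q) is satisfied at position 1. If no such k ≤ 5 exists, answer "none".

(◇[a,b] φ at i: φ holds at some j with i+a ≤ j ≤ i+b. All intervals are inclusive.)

2

Scan j = 1,2,… for (¬r ∧ q):
  j=1: fails
  j=2: fails
  j=3: holds
First hit at j=3, so smallest k = 3-1 = 2.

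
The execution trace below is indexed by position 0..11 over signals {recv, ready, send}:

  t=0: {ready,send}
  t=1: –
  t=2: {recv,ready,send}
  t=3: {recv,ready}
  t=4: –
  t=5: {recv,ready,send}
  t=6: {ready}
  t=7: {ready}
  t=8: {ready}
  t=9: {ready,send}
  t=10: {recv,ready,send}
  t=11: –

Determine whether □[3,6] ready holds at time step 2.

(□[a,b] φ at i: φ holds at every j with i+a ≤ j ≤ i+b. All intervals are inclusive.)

True

Check ready at every j in [5,8]:
  j=5: true
  j=6: true
  j=7: true
  j=8: true
All positions satisfy it → formula holds.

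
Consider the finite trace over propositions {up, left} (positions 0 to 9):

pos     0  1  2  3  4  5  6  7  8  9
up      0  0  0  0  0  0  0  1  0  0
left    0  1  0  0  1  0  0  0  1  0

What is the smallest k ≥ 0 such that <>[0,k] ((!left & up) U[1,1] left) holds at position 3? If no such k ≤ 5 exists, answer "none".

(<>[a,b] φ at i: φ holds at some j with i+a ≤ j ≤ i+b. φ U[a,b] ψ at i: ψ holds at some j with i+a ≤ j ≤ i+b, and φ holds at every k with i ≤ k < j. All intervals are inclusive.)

Scan j = 3,4,… for ((!left & up) U[1,1] left):
  j=3: fails
  j=4: fails
  j=5: fails
  j=6: fails
  j=7: holds
First hit at j=7, so smallest k = 7-3 = 4.

4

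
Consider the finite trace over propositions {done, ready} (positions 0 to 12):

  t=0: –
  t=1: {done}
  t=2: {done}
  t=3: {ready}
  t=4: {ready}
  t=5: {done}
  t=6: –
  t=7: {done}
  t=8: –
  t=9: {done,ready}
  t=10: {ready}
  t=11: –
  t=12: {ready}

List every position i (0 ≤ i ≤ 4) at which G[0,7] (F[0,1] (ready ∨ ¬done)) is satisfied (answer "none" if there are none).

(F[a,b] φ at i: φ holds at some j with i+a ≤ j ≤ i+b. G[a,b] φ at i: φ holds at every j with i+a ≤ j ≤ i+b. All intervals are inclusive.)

2, 3, 4

Evaluate at each i in [0,4]:
  i=0: ✗ (fails at j=1)
  i=1: ✗ (fails at j=1)
  i=2: ✓ (all of [2,9])
  i=3: ✓ (all of [3,10])
  i=4: ✓ (all of [4,11])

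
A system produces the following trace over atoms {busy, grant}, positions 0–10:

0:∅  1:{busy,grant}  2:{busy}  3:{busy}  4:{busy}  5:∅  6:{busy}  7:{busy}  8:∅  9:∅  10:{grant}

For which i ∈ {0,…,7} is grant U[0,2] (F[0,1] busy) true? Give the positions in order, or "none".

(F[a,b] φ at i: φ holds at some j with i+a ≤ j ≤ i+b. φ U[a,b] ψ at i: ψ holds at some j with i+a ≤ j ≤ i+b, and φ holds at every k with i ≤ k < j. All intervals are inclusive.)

Evaluate at each i in [0,7]:
  i=0: ✓ (rhs at j=0)
  i=1: ✓ (rhs at j=1)
  i=2: ✓ (rhs at j=2)
  i=3: ✓ (rhs at j=3)
  i=4: ✓ (rhs at j=4)
  i=5: ✓ (rhs at j=5)
  i=6: ✓ (rhs at j=6)
  i=7: ✓ (rhs at j=7)

0, 1, 2, 3, 4, 5, 6, 7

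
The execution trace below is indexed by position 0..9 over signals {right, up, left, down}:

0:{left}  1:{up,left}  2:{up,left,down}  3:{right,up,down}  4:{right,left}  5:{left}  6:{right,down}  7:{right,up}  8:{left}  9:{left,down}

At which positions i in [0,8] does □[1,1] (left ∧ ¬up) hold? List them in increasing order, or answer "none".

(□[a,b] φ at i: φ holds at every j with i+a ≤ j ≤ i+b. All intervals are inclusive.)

Evaluate at each i in [0,8]:
  i=0: ✗ (fails at j=1)
  i=1: ✗ (fails at j=2)
  i=2: ✗ (fails at j=3)
  i=3: ✓ (all of [4,4])
  i=4: ✓ (all of [5,5])
  i=5: ✗ (fails at j=6)
  i=6: ✗ (fails at j=7)
  i=7: ✓ (all of [8,8])
  i=8: ✓ (all of [9,9])

3, 4, 7, 8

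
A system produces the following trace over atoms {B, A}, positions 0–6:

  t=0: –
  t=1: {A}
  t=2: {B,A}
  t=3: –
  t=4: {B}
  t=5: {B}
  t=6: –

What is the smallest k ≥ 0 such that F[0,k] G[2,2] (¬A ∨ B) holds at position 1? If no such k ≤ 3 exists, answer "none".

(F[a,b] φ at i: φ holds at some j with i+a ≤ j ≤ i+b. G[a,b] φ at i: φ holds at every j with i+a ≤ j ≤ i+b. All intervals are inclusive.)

Scan j = 1,2,… for G[2,2] (¬A ∨ B):
  j=1: holds
First hit at j=1, so smallest k = 1-1 = 0.

0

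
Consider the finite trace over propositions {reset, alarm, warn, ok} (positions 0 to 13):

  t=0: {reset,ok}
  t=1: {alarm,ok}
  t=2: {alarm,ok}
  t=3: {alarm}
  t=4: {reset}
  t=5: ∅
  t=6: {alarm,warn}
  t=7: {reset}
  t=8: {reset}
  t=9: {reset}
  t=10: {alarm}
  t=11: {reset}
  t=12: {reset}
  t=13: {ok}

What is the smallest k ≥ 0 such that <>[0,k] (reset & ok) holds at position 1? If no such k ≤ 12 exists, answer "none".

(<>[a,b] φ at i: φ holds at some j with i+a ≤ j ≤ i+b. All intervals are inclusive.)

none

Scan j = 1,2,… for (reset & ok):
  j=1: fails
  j=2: fails
  j=3: fails
  j=4: fails
  j=5: fails
  j=6: fails
  j=7: fails
  j=8: fails
  j=9: fails
  j=10: fails
  j=11: fails
  j=12: fails
  j=13: fails
No j in [1,13] satisfies it → none.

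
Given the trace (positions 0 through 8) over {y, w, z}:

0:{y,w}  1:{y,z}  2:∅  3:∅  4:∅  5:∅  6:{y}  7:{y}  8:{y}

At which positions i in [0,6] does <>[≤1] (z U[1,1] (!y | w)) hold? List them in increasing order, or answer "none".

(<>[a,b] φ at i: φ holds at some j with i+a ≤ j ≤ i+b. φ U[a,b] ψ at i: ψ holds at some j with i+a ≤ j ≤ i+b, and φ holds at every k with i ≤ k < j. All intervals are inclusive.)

0, 1

Evaluate at each i in [0,6]:
  i=0: ✓ (witness j=1)
  i=1: ✓ (witness j=1)
  i=2: ✗ (none in [2,3])
  i=3: ✗ (none in [3,4])
  i=4: ✗ (none in [4,5])
  i=5: ✗ (none in [5,6])
  i=6: ✗ (none in [6,7])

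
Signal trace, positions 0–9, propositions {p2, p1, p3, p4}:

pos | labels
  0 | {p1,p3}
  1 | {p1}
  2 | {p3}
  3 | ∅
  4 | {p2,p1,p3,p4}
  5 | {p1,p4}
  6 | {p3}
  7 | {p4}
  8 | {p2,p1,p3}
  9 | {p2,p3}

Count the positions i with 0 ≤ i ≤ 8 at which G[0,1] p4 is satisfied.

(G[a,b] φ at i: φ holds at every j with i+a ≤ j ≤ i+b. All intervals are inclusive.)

1

Evaluate at each i in [0,8]:
  i=0: ✗ (fails at j=0)
  i=1: ✗ (fails at j=1)
  i=2: ✗ (fails at j=2)
  i=3: ✗ (fails at j=3)
  i=4: ✓ (all of [4,5])
  i=5: ✗ (fails at j=6)
  i=6: ✗ (fails at j=6)
  i=7: ✗ (fails at j=8)
  i=8: ✗ (fails at j=8)
Positions where it holds: {4} → 1.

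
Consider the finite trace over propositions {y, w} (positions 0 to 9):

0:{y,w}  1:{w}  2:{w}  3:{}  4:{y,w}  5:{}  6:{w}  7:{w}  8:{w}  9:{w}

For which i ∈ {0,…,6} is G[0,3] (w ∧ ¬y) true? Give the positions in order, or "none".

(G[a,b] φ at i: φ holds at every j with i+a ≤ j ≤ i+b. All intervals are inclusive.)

6

Evaluate at each i in [0,6]:
  i=0: ✗ (fails at j=0)
  i=1: ✗ (fails at j=3)
  i=2: ✗ (fails at j=3)
  i=3: ✗ (fails at j=3)
  i=4: ✗ (fails at j=4)
  i=5: ✗ (fails at j=5)
  i=6: ✓ (all of [6,9])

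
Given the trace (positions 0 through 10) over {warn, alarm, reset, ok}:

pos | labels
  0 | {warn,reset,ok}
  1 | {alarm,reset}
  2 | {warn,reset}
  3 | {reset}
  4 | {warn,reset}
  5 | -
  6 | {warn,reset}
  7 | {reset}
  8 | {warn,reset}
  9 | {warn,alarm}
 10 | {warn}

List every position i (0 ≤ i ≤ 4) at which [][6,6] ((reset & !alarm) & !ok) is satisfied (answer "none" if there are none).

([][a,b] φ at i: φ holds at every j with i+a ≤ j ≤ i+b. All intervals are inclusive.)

0, 1, 2

Evaluate at each i in [0,4]:
  i=0: ✓ (all of [6,6])
  i=1: ✓ (all of [7,7])
  i=2: ✓ (all of [8,8])
  i=3: ✗ (fails at j=9)
  i=4: ✗ (fails at j=10)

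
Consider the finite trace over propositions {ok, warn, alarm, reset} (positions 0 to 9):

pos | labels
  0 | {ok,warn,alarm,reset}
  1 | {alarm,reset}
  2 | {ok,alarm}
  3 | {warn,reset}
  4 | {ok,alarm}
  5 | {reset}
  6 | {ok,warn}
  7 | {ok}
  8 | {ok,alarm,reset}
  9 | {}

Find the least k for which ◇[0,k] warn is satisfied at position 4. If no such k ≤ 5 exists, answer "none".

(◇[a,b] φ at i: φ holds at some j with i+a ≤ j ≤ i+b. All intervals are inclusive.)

2

Scan j = 4,5,… for warn:
  j=4: fails
  j=5: fails
  j=6: holds
First hit at j=6, so smallest k = 6-4 = 2.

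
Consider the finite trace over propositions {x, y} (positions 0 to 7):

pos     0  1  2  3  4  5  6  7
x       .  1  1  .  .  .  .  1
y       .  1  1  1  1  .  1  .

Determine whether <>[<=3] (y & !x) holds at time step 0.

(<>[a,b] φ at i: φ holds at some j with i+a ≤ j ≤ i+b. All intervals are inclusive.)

Holds

Check (y & !x) at each j in [0,3]:
  j=0: false
  j=1: false
  j=2: false
  j=3: true
Found at j=3 → formula holds.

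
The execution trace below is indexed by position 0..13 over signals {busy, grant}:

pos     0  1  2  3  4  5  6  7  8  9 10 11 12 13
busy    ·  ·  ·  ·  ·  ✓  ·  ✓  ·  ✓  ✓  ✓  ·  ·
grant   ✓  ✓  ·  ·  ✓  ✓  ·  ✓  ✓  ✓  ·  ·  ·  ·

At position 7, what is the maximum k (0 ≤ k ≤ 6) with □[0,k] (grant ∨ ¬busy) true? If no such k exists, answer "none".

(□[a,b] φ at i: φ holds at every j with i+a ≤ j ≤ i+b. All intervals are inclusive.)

2

(grant ∨ ¬busy) must hold from j=7 onward; find where it first fails.
  j=7: holds
  j=8: holds
  j=9: holds
  j=10: fails
Holds on [7,9], so largest k = 2.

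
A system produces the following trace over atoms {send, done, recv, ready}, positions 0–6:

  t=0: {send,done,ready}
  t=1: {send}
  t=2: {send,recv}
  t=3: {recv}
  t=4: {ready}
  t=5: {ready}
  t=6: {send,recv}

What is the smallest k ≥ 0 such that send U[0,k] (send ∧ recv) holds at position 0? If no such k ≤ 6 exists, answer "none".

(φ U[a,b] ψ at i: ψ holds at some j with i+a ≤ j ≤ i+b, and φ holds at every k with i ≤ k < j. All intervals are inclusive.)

Need earliest j ≥ 0 with (send ∧ recv), and send at every k in [0,j-1].
  j=0: rhs fails.
  j=1: rhs fails.
  j=2: rhs holds; lhs holds on [0,1]. k = 2.

2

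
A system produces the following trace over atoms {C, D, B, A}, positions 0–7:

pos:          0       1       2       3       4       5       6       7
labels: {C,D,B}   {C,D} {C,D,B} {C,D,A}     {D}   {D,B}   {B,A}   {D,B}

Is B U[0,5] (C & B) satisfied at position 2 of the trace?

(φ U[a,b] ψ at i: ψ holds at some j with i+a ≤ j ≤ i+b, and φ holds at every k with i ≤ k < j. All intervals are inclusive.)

Holds

Need some j in [2,7] with (C & B), and B at every k in [2,j-1].
  j=2: (C & B) holds; no prefix to check → satisfied.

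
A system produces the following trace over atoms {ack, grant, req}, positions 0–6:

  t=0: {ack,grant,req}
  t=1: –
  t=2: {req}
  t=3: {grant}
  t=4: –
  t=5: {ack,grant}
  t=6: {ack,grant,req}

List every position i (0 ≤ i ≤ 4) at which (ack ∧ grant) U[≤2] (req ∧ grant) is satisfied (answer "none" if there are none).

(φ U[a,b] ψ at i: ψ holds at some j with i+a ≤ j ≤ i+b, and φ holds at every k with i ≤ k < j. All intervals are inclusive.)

0

Evaluate at each i in [0,4]:
  i=0: ✓ (rhs at j=0)
  i=1: ✗ (no rhs in [1,3])
  i=2: ✗ (no rhs in [2,4])
  i=3: ✗ (no rhs in [3,5])
  i=4: ✗ (lhs fails at k=4 before rhs at j=6)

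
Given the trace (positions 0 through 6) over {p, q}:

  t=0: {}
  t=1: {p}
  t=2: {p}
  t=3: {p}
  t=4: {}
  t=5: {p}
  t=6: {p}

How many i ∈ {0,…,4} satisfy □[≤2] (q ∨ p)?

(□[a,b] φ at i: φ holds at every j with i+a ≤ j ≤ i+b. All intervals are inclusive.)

1

Evaluate at each i in [0,4]:
  i=0: ✗ (fails at j=0)
  i=1: ✓ (all of [1,3])
  i=2: ✗ (fails at j=4)
  i=3: ✗ (fails at j=4)
  i=4: ✗ (fails at j=4)
Positions where it holds: {1} → 1.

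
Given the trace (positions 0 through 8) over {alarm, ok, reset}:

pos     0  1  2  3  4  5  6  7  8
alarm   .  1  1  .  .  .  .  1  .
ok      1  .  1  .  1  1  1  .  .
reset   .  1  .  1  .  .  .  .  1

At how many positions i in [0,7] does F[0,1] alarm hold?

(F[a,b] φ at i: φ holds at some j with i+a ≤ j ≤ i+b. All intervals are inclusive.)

5

Evaluate at each i in [0,7]:
  i=0: ✓ (witness j=1)
  i=1: ✓ (witness j=1)
  i=2: ✓ (witness j=2)
  i=3: ✗ (none in [3,4])
  i=4: ✗ (none in [4,5])
  i=5: ✗ (none in [5,6])
  i=6: ✓ (witness j=7)
  i=7: ✓ (witness j=7)
Positions where it holds: {0, 1, 2, 6, 7} → 5.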